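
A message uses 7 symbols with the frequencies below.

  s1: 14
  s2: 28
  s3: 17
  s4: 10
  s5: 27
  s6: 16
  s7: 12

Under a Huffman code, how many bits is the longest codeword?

4

Merge the two lowest-weight nodes at each step:
merge s4(10) and s7(12): 22
merge s1(14) and s6(16): 30
merge s3(17) and 22: 39
merge s5(27) and s2(28): 55
merge 30 and 39: 69
merge 55 and 69: 124
The rarest symbols sit at the bottom; the longest codeword is 4 bits.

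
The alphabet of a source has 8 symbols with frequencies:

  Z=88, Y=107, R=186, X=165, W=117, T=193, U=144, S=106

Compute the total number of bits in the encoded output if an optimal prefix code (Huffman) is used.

Build the Huffman tree bottom-up:
combine Z(88), S(106) → 194
combine Y(107), W(117) → 224
combine U(144), X(165) → 309
combine R(186), T(193) → 379
combine 194, 224 → 418
combine 309, 379 → 688
combine 418, 688 → 1106
Total encoded bits = sum of merged weights = 194 + 224 + 309 + 379 + 418 + 688 + 1106 = 3318.

3318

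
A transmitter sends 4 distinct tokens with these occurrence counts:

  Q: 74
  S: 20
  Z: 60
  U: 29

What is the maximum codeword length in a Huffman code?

3

Merge the two lowest-weight nodes at each step:
S(20) + U(29) → 49
49 + Z(60) → 109
Q(74) + 109 → 183
The first pair merged (S, U) ends up deepest, at depth 3.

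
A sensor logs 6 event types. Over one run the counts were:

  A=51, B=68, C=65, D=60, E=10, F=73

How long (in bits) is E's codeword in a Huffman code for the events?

Huffman merges, smallest pair first:
merge E(10) and A(51): 61
merge D(60) and 61: 121
merge C(65) and B(68): 133
merge F(73) and 121: 194
merge 133 and 194: 327
E sits 4 levels below the root, so its codeword is 4 bits.

4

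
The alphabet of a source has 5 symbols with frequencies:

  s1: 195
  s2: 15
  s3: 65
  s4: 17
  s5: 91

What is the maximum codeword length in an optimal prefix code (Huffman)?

4

Merge the two lowest-weight nodes at each step:
combine s2(15), s4(17) → 32
combine 32, s3(65) → 97
combine s5(91), 97 → 188
combine 188, s1(195) → 383
The rarest symbols sit at the bottom; the longest codeword is 4 bits.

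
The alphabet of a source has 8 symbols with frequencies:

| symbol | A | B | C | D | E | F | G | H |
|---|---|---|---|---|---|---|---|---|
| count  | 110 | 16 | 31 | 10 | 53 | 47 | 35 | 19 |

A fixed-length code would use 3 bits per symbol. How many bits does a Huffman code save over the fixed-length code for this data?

92

Fixed-length: 3 bits × 321 symbols = 963 bits.
Huffman merges:
merge D(10) and B(16): 26
merge H(19) and 26: 45
merge C(31) and G(35): 66
merge 45 and F(47): 92
merge E(53) and 66: 119
merge 92 and A(110): 202
merge 119 and 202: 321
Huffman total = 26 + 45 + 66 + 92 + 119 + 202 + 321 = 871 bits.
Saving = 963 − 871 = 92 bits.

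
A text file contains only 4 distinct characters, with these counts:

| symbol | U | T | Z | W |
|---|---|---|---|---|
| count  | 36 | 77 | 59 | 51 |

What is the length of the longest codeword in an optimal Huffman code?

2

Merge the two lowest-weight nodes at each step:
merge U(36) and W(51): 87
merge Z(59) and T(77): 136
merge 87 and 136: 223
The rarest symbols sit at the bottom; the longest codeword is 2 bits.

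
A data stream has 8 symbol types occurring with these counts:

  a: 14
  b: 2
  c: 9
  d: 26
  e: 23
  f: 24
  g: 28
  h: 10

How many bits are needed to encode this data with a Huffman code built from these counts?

Merge the two smallest weights repeatedly:
combine b(2), c(9) → 11
combine h(10), 11 → 21
combine a(14), 21 → 35
combine e(23), f(24) → 47
combine d(26), g(28) → 54
combine 35, 47 → 82
combine 54, 82 → 136
The encoded length is the sum of every internal node's weight: 11 + 21 + 35 + 47 + 54 + 82 + 136 = 386 bits.

386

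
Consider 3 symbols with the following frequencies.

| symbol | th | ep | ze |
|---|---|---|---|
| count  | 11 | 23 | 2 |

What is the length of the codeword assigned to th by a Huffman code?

2

Build the tree from the bottom:
combine ze(2), th(11) → 13
combine 13, ep(23) → 36
The subtree containing th is merged 2 times, so code length = 2.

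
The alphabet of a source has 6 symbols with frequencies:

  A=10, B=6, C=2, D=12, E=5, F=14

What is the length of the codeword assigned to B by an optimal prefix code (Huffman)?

Repeatedly merge the two smallest:
combine C(2), E(5) → 7
combine B(6), 7 → 13
combine A(10), D(12) → 22
combine 13, F(14) → 27
combine 22, 27 → 49
The subtree containing B is merged 3 times, so code length = 3.

3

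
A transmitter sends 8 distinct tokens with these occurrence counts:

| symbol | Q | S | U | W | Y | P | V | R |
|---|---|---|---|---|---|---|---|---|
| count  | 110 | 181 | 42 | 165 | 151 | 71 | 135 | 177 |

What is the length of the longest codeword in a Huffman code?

4

Merge the two lowest-weight nodes at each step:
U(42) + P(71) → 113
Q(110) + 113 → 223
V(135) + Y(151) → 286
W(165) + R(177) → 342
S(181) + 223 → 404
286 + 342 → 628
404 + 628 → 1032
Maximum depth reached is 4.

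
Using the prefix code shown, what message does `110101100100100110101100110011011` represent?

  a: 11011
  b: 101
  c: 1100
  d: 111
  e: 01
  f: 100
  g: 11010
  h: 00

gcffgcca

Read left to right; each codeword is recognised as soon as it completes (prefix code):
  11010→g | 1100→c | 100→f | 100→f | 11010→g | 1100→c | 1100→c | 11011→a
Decoded message: gcffgcca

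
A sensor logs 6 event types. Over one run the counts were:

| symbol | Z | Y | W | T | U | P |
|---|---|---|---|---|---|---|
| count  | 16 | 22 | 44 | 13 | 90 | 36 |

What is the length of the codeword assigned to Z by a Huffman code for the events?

Huffman merges, smallest pair first:
T(13) + Z(16) → 29
Y(22) + 29 → 51
P(36) + W(44) → 80
51 + 80 → 131
U(90) + 131 → 221
Z's leaf is at depth 4, giving a 4-bit codeword.

4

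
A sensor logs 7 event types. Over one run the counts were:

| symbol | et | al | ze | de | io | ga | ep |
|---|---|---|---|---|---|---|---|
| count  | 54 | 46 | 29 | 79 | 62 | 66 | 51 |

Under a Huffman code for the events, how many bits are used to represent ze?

3

Huffman merges, smallest pair first:
combine ze(29), al(46) → 75
combine ep(51), et(54) → 105
combine io(62), ga(66) → 128
combine 75, de(79) → 154
combine 105, 128 → 233
combine 154, 233 → 387
The subtree containing ze is merged 3 times, so code length = 3.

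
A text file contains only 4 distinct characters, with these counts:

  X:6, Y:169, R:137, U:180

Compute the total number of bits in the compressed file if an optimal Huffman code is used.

Merge the two smallest weights repeatedly:
merge X(6) and R(137): 143
merge 143 and Y(169): 312
merge U(180) and 312: 492
The encoded length is the sum of every internal node's weight: 143 + 312 + 492 = 947 bits.

947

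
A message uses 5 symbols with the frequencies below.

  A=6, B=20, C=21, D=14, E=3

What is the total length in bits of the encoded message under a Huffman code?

137

Greedily combine the two least-frequent nodes:
combine E(3), A(6) → 9
combine 9, D(14) → 23
combine B(20), C(21) → 41
combine 23, 41 → 64
Total encoded bits = sum of merged weights = 9 + 23 + 41 + 64 = 137.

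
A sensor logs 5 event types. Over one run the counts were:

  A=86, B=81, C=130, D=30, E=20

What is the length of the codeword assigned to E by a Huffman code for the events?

3

Huffman merges, smallest pair first:
merge E(20) and D(30): 50
merge 50 and B(81): 131
merge A(86) and C(130): 216
merge 131 and 216: 347
E's leaf is at depth 3, giving a 3-bit codeword.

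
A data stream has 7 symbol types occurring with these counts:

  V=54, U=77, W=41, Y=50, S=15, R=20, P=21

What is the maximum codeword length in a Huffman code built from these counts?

4

Merge the two lowest-weight nodes at each step:
merge S(15) and R(20): 35
merge P(21) and 35: 56
merge W(41) and Y(50): 91
merge V(54) and 56: 110
merge U(77) and 91: 168
merge 110 and 168: 278
The first pair merged (S, R) ends up deepest, at depth 4.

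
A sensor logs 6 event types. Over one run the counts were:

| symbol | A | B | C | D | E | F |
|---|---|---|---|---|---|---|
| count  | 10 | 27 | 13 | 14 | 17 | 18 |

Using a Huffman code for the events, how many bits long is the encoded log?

Build the Huffman tree bottom-up:
A(10) + C(13) → 23
D(14) + E(17) → 31
F(18) + 23 → 41
B(27) + 31 → 58
41 + 58 → 99
Each symbol's bit-cost is frequency × depth; summing gives 252 bits (equivalently 23 + 31 + 41 + 58 + 99).

252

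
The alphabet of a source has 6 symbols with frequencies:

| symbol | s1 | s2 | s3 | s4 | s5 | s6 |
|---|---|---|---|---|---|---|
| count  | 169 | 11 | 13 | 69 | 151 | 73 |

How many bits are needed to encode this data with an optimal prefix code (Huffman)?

Build the Huffman tree bottom-up:
combine s2(11), s3(13) → 24
combine 24, s4(69) → 93
combine s6(73), 93 → 166
combine s5(151), 166 → 317
combine s1(169), 317 → 486
Total encoded bits = sum of merged weights = 24 + 93 + 166 + 317 + 486 = 1086.

1086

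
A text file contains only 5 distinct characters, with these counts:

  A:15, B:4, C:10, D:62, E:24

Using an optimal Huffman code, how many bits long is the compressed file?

Greedily combine the two least-frequent nodes:
merge B(4) and C(10): 14
merge 14 and A(15): 29
merge E(24) and 29: 53
merge 53 and D(62): 115
Total encoded bits = sum of merged weights = 14 + 29 + 53 + 115 = 211.

211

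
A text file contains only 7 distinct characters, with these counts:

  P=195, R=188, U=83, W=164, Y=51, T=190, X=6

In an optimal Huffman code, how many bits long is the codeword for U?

Build the tree from the bottom:
combine X(6), Y(51) → 57
combine 57, U(83) → 140
combine 140, W(164) → 304
combine R(188), T(190) → 378
combine P(195), 304 → 499
combine 378, 499 → 877
The subtree containing U is merged 4 times, so code length = 4.

4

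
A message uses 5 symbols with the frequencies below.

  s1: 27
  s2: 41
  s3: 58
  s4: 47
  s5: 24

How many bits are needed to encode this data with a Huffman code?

Merge the two smallest weights repeatedly:
merge s5(24) and s1(27): 51
merge s2(41) and s4(47): 88
merge 51 and s3(58): 109
merge 88 and 109: 197
Each symbol's bit-cost is frequency × depth; summing gives 445 bits (equivalently 51 + 88 + 109 + 197).

445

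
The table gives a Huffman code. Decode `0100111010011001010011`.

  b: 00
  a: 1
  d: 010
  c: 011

Read left to right; each codeword is recognised as soon as it completes (prefix code):
  010→d | 011→c | 1→a | 010→d | 011→c | 00→b | 1→a | 010→d | 011→c
Decoded message: dcadcbadc

dcadcbadc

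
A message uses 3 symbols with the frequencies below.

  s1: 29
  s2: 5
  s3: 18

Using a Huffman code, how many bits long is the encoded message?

75

Greedily combine the two least-frequent nodes:
merge s2(5) and s3(18): 23
merge 23 and s1(29): 52
Total encoded bits = sum of merged weights = 23 + 52 = 75.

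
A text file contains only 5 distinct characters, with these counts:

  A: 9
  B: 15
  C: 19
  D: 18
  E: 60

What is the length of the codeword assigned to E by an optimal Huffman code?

Repeatedly merge the two smallest:
combine A(9), B(15) → 24
combine D(18), C(19) → 37
combine 24, 37 → 61
combine E(60), 61 → 121
E is merged only at the final step, so code length = 1.

1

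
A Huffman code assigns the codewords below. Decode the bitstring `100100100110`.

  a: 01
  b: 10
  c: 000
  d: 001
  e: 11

Read left to right; each codeword is recognised as soon as it completes (prefix code):
  10→b | 01→a | 001→d | 001→d | 10→b
Decoded message: baddb

baddb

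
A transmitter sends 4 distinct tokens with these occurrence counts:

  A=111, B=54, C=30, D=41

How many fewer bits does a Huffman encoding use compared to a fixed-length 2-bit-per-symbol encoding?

40

Fixed-length: 2 bits × 236 symbols = 472 bits.
Huffman merges:
C(30) + D(41) → 71
B(54) + 71 → 125
A(111) + 125 → 236
Huffman total = 71 + 125 + 236 = 432 bits.
Saving = 472 − 432 = 40 bits.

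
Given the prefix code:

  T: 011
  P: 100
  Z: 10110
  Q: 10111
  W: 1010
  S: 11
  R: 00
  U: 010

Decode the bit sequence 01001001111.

UUTS

Read left to right; each codeword is recognised as soon as it completes (prefix code):
  010→U | 010→U | 011→T | 11→S
Decoded message: UUTS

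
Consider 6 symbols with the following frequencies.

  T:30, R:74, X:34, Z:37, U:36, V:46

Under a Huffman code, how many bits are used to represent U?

Huffman merges, smallest pair first:
T(30) + X(34) → 64
U(36) + Z(37) → 73
V(46) + 64 → 110
73 + R(74) → 147
110 + 147 → 257
U sits 3 levels below the root, so its codeword is 3 bits.

3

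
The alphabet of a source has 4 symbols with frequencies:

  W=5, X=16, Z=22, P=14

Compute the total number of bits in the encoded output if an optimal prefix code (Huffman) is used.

Build the Huffman tree bottom-up:
merge W(5) and P(14): 19
merge X(16) and 19: 35
merge Z(22) and 35: 57
Total encoded bits = sum of merged weights = 19 + 35 + 57 = 111.

111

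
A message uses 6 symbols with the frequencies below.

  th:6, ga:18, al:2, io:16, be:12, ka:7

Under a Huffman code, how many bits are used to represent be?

Build the tree from the bottom:
merge al(2) and th(6): 8
merge ka(7) and 8: 15
merge be(12) and 15: 27
merge io(16) and ga(18): 34
merge 27 and 34: 61
be sits 2 levels below the root, so its codeword is 2 bits.

2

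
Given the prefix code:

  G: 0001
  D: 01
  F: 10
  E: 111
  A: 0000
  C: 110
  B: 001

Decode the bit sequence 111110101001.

Read left to right; each codeword is recognised as soon as it completes (prefix code):
  111→E | 110→C | 10→F | 10→F | 01→D
Decoded message: ECFFD

ECFFD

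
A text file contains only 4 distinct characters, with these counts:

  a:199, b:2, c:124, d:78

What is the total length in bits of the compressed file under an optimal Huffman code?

Merge the two smallest weights repeatedly:
b(2) + d(78) → 80
80 + c(124) → 204
a(199) + 204 → 403
The encoded length is the sum of every internal node's weight: 80 + 204 + 403 = 687 bits.

687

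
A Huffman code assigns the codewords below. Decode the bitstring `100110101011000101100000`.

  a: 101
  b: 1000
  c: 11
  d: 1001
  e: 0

daeababee

Read left to right; each codeword is recognised as soon as it completes (prefix code):
  1001→d | 101→a | 0→e | 101→a | 1000→b | 101→a | 1000→b | 0→e | 0→e
Decoded message: daeababee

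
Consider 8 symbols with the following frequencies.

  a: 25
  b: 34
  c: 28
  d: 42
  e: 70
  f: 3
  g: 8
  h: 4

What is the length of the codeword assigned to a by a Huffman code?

3

Build the tree from the bottom:
f(3) + h(4) → 7
7 + g(8) → 15
15 + a(25) → 40
c(28) + b(34) → 62
40 + d(42) → 82
62 + e(70) → 132
82 + 132 → 214
The subtree containing a is merged 3 times, so code length = 3.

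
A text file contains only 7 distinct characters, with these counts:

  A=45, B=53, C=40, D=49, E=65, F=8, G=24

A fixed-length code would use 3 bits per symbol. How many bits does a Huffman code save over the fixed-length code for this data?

86

Fixed-length: 3 bits × 284 symbols = 852 bits.
Huffman merges:
F(8) + G(24) → 32
32 + C(40) → 72
A(45) + D(49) → 94
B(53) + E(65) → 118
72 + 94 → 166
118 + 166 → 284
Huffman total = 32 + 72 + 94 + 118 + 166 + 284 = 766 bits.
Saving = 852 − 766 = 86 bits.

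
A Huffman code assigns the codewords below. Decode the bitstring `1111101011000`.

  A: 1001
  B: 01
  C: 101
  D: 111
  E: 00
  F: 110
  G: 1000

Read left to right; each codeword is recognised as soon as it completes (prefix code):
  111→D | 110→F | 101→C | 1000→G
Decoded message: DFCG

DFCG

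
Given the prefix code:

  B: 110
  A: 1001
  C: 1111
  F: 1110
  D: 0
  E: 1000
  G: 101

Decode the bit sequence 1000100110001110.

Read left to right; each codeword is recognised as soon as it completes (prefix code):
  1000→E | 1001→A | 1000→E | 1110→F
Decoded message: EAEF

EAEF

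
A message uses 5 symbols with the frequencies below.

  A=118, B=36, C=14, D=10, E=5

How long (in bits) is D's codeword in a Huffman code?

Repeatedly merge the two smallest:
merge E(5) and D(10): 15
merge C(14) and 15: 29
merge 29 and B(36): 65
merge 65 and A(118): 183
The subtree containing D is merged 4 times, so code length = 4.

4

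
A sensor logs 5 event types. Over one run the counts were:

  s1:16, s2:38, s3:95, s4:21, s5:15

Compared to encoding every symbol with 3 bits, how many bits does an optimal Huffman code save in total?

197

Fixed-length: 3 bits × 185 symbols = 555 bits.
Huffman merges:
combine s5(15), s1(16) → 31
combine s4(21), 31 → 52
combine s2(38), 52 → 90
combine 90, s3(95) → 185
Huffman total = 31 + 52 + 90 + 185 = 358 bits.
Saving = 555 − 358 = 197 bits.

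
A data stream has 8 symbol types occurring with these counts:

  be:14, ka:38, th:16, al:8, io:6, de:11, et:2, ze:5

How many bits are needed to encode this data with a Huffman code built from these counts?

263

Build the Huffman tree bottom-up:
et(2) + ze(5) → 7
io(6) + 7 → 13
al(8) + de(11) → 19
13 + be(14) → 27
th(16) + 19 → 35
27 + 35 → 62
ka(38) + 62 → 100
Each symbol's bit-cost is frequency × depth; summing gives 263 bits (equivalently 7 + 13 + 19 + 27 + 35 + 62 + 100).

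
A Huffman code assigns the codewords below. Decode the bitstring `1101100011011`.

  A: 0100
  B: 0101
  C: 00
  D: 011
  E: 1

Read left to right; each codeword is recognised as soon as it completes (prefix code):
  1→E | 1→E | 011→D | 00→C | 011→D | 011→D
Decoded message: EEDCDD

EEDCDD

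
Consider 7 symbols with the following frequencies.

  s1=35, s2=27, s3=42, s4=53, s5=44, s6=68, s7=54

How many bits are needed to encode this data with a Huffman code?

901

Greedily combine the two least-frequent nodes:
combine s2(27), s1(35) → 62
combine s3(42), s5(44) → 86
combine s4(53), s7(54) → 107
combine 62, s6(68) → 130
combine 86, 107 → 193
combine 130, 193 → 323
Total encoded bits = sum of merged weights = 62 + 86 + 107 + 130 + 193 + 323 = 901.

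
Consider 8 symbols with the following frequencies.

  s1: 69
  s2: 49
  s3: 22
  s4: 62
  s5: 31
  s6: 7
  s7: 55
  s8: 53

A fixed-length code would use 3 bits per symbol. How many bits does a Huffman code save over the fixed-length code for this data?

Fixed-length: 3 bits × 348 symbols = 1044 bits.
Huffman merges:
combine s6(7), s3(22) → 29
combine 29, s5(31) → 60
combine s2(49), s8(53) → 102
combine s7(55), 60 → 115
combine s4(62), s1(69) → 131
combine 102, 115 → 217
combine 131, 217 → 348
Huffman total = 29 + 60 + 102 + 115 + 131 + 217 + 348 = 1002 bits.
Saving = 1044 − 1002 = 42 bits.

42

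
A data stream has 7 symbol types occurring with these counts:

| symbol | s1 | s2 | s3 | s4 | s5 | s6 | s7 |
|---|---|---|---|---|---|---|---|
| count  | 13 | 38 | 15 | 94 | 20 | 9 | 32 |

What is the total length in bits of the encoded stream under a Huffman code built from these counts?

Greedily combine the two least-frequent nodes:
s6(9) + s1(13) → 22
s3(15) + s5(20) → 35
22 + s7(32) → 54
35 + s2(38) → 73
54 + 73 → 127
s4(94) + 127 → 221
Total encoded bits = sum of merged weights = 22 + 35 + 54 + 73 + 127 + 221 = 532.

532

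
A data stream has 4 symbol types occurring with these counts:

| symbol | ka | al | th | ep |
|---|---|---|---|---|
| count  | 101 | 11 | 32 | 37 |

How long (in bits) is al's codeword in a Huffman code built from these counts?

Huffman merges, smallest pair first:
merge al(11) and th(32): 43
merge ep(37) and 43: 80
merge 80 and ka(101): 181
The subtree containing al is merged 3 times, so code length = 3.

3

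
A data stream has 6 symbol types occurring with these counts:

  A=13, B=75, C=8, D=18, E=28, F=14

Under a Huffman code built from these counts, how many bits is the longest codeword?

Merge the two lowest-weight nodes at each step:
C(8) + A(13) → 21
F(14) + D(18) → 32
21 + E(28) → 49
32 + 49 → 81
B(75) + 81 → 156
The first pair merged (C, A) ends up deepest, at depth 4.

4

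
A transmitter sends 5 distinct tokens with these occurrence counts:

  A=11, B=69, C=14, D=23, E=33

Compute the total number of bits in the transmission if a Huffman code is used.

Greedily combine the two least-frequent nodes:
merge A(11) and C(14): 25
merge D(23) and 25: 48
merge E(33) and 48: 81
merge B(69) and 81: 150
The encoded length is the sum of every internal node's weight: 25 + 48 + 81 + 150 = 304 bits.

304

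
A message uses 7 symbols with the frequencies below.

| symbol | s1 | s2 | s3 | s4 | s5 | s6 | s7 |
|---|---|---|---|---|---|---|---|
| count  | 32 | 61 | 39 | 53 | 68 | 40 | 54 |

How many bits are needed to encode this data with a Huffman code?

Merge the two smallest weights repeatedly:
s1(32) + s3(39) → 71
s6(40) + s4(53) → 93
s7(54) + s2(61) → 115
s5(68) + 71 → 139
93 + 115 → 208
139 + 208 → 347
The encoded length is the sum of every internal node's weight: 71 + 93 + 115 + 139 + 208 + 347 = 973 bits.

973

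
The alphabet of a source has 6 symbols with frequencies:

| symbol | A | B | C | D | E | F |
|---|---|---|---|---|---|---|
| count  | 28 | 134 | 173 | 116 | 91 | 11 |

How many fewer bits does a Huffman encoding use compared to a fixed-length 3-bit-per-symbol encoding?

384

Fixed-length: 3 bits × 553 symbols = 1659 bits.
Huffman merges:
combine F(11), A(28) → 39
combine 39, E(91) → 130
combine D(116), 130 → 246
combine B(134), C(173) → 307
combine 246, 307 → 553
Huffman total = 39 + 130 + 246 + 307 + 553 = 1275 bits.
Saving = 1659 − 1275 = 384 bits.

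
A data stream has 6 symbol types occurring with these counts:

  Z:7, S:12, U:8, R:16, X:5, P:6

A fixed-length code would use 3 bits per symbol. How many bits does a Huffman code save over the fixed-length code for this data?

28

Fixed-length: 3 bits × 54 symbols = 162 bits.
Huffman merges:
merge X(5) and P(6): 11
merge Z(7) and U(8): 15
merge 11 and S(12): 23
merge 15 and R(16): 31
merge 23 and 31: 54
Huffman total = 11 + 15 + 23 + 31 + 54 = 134 bits.
Saving = 162 − 134 = 28 bits.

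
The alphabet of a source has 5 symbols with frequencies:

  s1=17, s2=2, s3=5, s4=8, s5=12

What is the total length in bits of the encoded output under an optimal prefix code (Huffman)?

Greedily combine the two least-frequent nodes:
merge s2(2) and s3(5): 7
merge 7 and s4(8): 15
merge s5(12) and 15: 27
merge s1(17) and 27: 44
Total encoded bits = sum of merged weights = 7 + 15 + 27 + 44 = 93.

93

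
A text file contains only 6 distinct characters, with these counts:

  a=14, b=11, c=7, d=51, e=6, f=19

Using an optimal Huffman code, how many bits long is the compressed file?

235

Merge the two smallest weights repeatedly:
merge e(6) and c(7): 13
merge b(11) and 13: 24
merge a(14) and f(19): 33
merge 24 and 33: 57
merge d(51) and 57: 108
The encoded length is the sum of every internal node's weight: 13 + 24 + 33 + 57 + 108 = 235 bits.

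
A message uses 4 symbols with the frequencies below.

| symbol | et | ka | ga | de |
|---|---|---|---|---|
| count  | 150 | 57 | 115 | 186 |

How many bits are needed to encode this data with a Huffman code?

Greedily combine the two least-frequent nodes:
merge ka(57) and ga(115): 172
merge et(150) and 172: 322
merge de(186) and 322: 508
Each symbol's bit-cost is frequency × depth; summing gives 1002 bits (equivalently 172 + 322 + 508).

1002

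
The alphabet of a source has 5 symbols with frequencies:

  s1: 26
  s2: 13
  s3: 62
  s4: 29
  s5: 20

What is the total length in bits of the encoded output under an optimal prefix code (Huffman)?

326

Build the Huffman tree bottom-up:
merge s2(13) and s5(20): 33
merge s1(26) and s4(29): 55
merge 33 and 55: 88
merge s3(62) and 88: 150
Total encoded bits = sum of merged weights = 33 + 55 + 88 + 150 = 326.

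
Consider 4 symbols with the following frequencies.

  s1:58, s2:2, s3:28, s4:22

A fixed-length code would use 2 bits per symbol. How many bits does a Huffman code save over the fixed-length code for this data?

Fixed-length: 2 bits × 110 symbols = 220 bits.
Huffman merges:
combine s2(2), s4(22) → 24
combine 24, s3(28) → 52
combine 52, s1(58) → 110
Huffman total = 24 + 52 + 110 = 186 bits.
Saving = 220 − 186 = 34 bits.

34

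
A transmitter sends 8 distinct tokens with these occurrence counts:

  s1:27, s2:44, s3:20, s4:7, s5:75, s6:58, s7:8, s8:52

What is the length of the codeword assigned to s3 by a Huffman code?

Repeatedly merge the two smallest:
s4(7) + s7(8) → 15
15 + s3(20) → 35
s1(27) + 35 → 62
s2(44) + s8(52) → 96
s6(58) + 62 → 120
s5(75) + 96 → 171
120 + 171 → 291
s3 sits 4 levels below the root, so its codeword is 4 bits.

4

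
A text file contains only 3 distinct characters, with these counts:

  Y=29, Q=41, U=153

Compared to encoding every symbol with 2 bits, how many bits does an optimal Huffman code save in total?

153

Fixed-length: 2 bits × 223 symbols = 446 bits.
Huffman merges:
combine Y(29), Q(41) → 70
combine 70, U(153) → 223
Huffman total = 70 + 223 = 293 bits.
Saving = 446 − 293 = 153 bits.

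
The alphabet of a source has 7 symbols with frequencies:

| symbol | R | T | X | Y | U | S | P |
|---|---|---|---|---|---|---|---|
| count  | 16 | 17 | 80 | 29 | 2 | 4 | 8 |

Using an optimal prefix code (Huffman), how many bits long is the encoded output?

328

Build the Huffman tree bottom-up:
U(2) + S(4) → 6
6 + P(8) → 14
14 + R(16) → 30
T(17) + Y(29) → 46
30 + 46 → 76
76 + X(80) → 156
Each symbol's bit-cost is frequency × depth; summing gives 328 bits (equivalently 6 + 14 + 30 + 46 + 76 + 156).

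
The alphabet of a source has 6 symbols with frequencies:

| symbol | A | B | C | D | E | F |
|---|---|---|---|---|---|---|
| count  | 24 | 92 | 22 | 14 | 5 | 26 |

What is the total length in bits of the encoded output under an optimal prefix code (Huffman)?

Greedily combine the two least-frequent nodes:
combine E(5), D(14) → 19
combine 19, C(22) → 41
combine A(24), F(26) → 50
combine 41, 50 → 91
combine 91, B(92) → 183
The encoded length is the sum of every internal node's weight: 19 + 41 + 50 + 91 + 183 = 384 bits.

384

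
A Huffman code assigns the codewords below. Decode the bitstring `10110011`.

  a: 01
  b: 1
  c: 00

babcbb

Read left to right; each codeword is recognised as soon as it completes (prefix code):
  1→b | 01→a | 1→b | 00→c | 1→b | 1→b
Decoded message: babcbb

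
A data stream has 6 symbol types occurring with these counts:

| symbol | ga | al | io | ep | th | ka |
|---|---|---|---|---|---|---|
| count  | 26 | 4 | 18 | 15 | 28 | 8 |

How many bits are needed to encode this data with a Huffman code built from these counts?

237

Merge the two smallest weights repeatedly:
merge al(4) and ka(8): 12
merge 12 and ep(15): 27
merge io(18) and ga(26): 44
merge 27 and th(28): 55
merge 44 and 55: 99
Each symbol's bit-cost is frequency × depth; summing gives 237 bits (equivalently 12 + 27 + 44 + 55 + 99).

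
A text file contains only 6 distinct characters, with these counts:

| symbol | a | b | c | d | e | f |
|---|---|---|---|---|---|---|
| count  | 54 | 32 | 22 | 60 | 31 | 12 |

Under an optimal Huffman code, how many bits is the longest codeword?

Merge the two lowest-weight nodes at each step:
combine f(12), c(22) → 34
combine e(31), b(32) → 63
combine 34, a(54) → 88
combine d(60), 63 → 123
combine 88, 123 → 211
The first pair merged (f, c) ends up deepest, at depth 3.

3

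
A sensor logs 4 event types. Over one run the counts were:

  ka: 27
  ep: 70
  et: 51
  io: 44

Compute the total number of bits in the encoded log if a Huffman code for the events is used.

Merge the two smallest weights repeatedly:
merge ka(27) and io(44): 71
merge et(51) and ep(70): 121
merge 71 and 121: 192
Total encoded bits = sum of merged weights = 71 + 121 + 192 = 384.

384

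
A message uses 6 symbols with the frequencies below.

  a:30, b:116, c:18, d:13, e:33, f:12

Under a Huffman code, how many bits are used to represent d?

Huffman merges, smallest pair first:
merge f(12) and d(13): 25
merge c(18) and 25: 43
merge a(30) and e(33): 63
merge 43 and 63: 106
merge 106 and b(116): 222
d's leaf is at depth 4, giving a 4-bit codeword.

4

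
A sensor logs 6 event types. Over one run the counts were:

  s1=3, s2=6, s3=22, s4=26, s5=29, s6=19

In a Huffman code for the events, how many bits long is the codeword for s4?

2

Build the tree from the bottom:
s1(3) + s2(6) → 9
9 + s6(19) → 28
s3(22) + s4(26) → 48
28 + s5(29) → 57
48 + 57 → 105
The subtree containing s4 is merged 2 times, so code length = 2.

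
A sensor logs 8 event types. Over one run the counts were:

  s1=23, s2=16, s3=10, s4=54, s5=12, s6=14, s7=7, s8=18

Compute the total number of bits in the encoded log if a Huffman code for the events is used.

Build the Huffman tree bottom-up:
combine s7(7), s3(10) → 17
combine s5(12), s6(14) → 26
combine s2(16), 17 → 33
combine s8(18), s1(23) → 41
combine 26, 33 → 59
combine 41, s4(54) → 95
combine 59, 95 → 154
The encoded length is the sum of every internal node's weight: 17 + 26 + 33 + 41 + 59 + 95 + 154 = 425 bits.

425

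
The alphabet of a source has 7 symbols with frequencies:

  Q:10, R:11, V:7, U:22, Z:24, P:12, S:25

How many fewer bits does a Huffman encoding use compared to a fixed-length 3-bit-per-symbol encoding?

Fixed-length: 3 bits × 111 symbols = 333 bits.
Huffman merges:
merge V(7) and Q(10): 17
merge R(11) and P(12): 23
merge 17 and U(22): 39
merge 23 and Z(24): 47
merge S(25) and 39: 64
merge 47 and 64: 111
Huffman total = 17 + 23 + 39 + 47 + 64 + 111 = 301 bits.
Saving = 333 − 301 = 32 bits.

32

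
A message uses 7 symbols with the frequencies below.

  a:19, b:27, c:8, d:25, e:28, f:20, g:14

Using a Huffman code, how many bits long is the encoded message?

Merge the two smallest weights repeatedly:
c(8) + g(14) → 22
a(19) + f(20) → 39
22 + d(25) → 47
b(27) + e(28) → 55
39 + 47 → 86
55 + 86 → 141
Total encoded bits = sum of merged weights = 22 + 39 + 47 + 55 + 86 + 141 = 390.

390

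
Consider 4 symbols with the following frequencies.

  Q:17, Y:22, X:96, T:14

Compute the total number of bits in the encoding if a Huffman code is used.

233

Merge the two smallest weights repeatedly:
T(14) + Q(17) → 31
Y(22) + 31 → 53
53 + X(96) → 149
The encoded length is the sum of every internal node's weight: 31 + 53 + 149 = 233 bits.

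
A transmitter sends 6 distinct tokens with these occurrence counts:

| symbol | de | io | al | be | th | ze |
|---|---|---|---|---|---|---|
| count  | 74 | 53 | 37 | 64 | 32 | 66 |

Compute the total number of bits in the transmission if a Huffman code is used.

838

Build the Huffman tree bottom-up:
combine th(32), al(37) → 69
combine io(53), be(64) → 117
combine ze(66), 69 → 135
combine de(74), 117 → 191
combine 135, 191 → 326
Total encoded bits = sum of merged weights = 69 + 117 + 135 + 191 + 326 = 838.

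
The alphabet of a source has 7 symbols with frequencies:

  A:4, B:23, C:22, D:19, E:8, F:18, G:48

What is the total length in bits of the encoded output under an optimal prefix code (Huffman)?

Merge the two smallest weights repeatedly:
A(4) + E(8) → 12
12 + F(18) → 30
D(19) + C(22) → 41
B(23) + 30 → 53
41 + G(48) → 89
53 + 89 → 142
The encoded length is the sum of every internal node's weight: 12 + 30 + 41 + 53 + 89 + 142 = 367 bits.

367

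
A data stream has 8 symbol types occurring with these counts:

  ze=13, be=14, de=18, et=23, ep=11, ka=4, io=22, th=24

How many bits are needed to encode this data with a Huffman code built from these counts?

378

Merge the two smallest weights repeatedly:
ka(4) + ep(11) → 15
ze(13) + be(14) → 27
15 + de(18) → 33
io(22) + et(23) → 45
th(24) + 27 → 51
33 + 45 → 78
51 + 78 → 129
Each symbol's bit-cost is frequency × depth; summing gives 378 bits (equivalently 15 + 27 + 33 + 45 + 51 + 78 + 129).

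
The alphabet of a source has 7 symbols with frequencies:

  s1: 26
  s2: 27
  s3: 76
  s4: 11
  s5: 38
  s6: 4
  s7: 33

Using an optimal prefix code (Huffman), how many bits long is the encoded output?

546

Greedily combine the two least-frequent nodes:
s6(4) + s4(11) → 15
15 + s1(26) → 41
s2(27) + s7(33) → 60
s5(38) + 41 → 79
60 + s3(76) → 136
79 + 136 → 215
The encoded length is the sum of every internal node's weight: 15 + 41 + 60 + 79 + 136 + 215 = 546 bits.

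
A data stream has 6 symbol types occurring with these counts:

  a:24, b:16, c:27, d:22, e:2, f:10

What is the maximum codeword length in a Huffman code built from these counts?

Merge the two lowest-weight nodes at each step:
merge e(2) and f(10): 12
merge 12 and b(16): 28
merge d(22) and a(24): 46
merge c(27) and 28: 55
merge 46 and 55: 101
The first pair merged (e, f) ends up deepest, at depth 4.

4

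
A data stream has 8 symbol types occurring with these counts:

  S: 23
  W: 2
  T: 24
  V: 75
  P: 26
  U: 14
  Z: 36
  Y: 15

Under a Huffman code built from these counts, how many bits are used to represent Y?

4

Huffman merges, smallest pair first:
merge W(2) and U(14): 16
merge Y(15) and 16: 31
merge S(23) and T(24): 47
merge P(26) and 31: 57
merge Z(36) and 47: 83
merge 57 and V(75): 132
merge 83 and 132: 215
The subtree containing Y is merged 4 times, so code length = 4.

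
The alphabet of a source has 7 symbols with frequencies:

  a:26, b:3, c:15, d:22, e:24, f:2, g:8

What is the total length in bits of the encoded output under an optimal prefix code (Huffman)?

Merge the two smallest weights repeatedly:
merge f(2) and b(3): 5
merge 5 and g(8): 13
merge 13 and c(15): 28
merge d(22) and e(24): 46
merge a(26) and 28: 54
merge 46 and 54: 100
Total encoded bits = sum of merged weights = 5 + 13 + 28 + 46 + 54 + 100 = 246.

246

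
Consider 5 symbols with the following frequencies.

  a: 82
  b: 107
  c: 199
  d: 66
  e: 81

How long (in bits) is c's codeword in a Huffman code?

1

Repeatedly merge the two smallest:
d(66) + e(81) → 147
a(82) + b(107) → 189
147 + 189 → 336
c(199) + 336 → 535
c is merged only at the final step, so code length = 1.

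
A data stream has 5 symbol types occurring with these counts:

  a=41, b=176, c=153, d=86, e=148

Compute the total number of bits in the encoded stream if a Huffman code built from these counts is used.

1335

Greedily combine the two least-frequent nodes:
a(41) + d(86) → 127
127 + e(148) → 275
c(153) + b(176) → 329
275 + 329 → 604
The encoded length is the sum of every internal node's weight: 127 + 275 + 329 + 604 = 1335 bits.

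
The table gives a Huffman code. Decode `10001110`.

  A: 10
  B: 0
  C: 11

Read left to right; each codeword is recognised as soon as it completes (prefix code):
  10→A | 0→B | 0→B | 11→C | 10→A
Decoded message: ABBCA

ABBCA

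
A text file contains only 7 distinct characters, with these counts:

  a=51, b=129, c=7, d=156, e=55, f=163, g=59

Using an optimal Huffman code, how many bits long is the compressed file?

1583

Greedily combine the two least-frequent nodes:
combine c(7), a(51) → 58
combine e(55), 58 → 113
combine g(59), 113 → 172
combine b(129), d(156) → 285
combine f(163), 172 → 335
combine 285, 335 → 620
Each symbol's bit-cost is frequency × depth; summing gives 1583 bits (equivalently 58 + 113 + 172 + 285 + 335 + 620).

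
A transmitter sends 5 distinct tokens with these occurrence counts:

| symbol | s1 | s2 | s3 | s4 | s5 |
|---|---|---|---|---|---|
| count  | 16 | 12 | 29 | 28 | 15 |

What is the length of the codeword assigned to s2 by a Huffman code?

3

Repeatedly merge the two smallest:
merge s2(12) and s5(15): 27
merge s1(16) and 27: 43
merge s4(28) and s3(29): 57
merge 43 and 57: 100
s2 sits 3 levels below the root, so its codeword is 3 bits.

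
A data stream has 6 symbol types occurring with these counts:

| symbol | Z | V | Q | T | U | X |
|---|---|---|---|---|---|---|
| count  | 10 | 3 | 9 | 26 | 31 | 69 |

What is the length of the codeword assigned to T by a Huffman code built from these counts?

3

Build the tree from the bottom:
combine V(3), Q(9) → 12
combine Z(10), 12 → 22
combine 22, T(26) → 48
combine U(31), 48 → 79
combine X(69), 79 → 148
T sits 3 levels below the root, so its codeword is 3 bits.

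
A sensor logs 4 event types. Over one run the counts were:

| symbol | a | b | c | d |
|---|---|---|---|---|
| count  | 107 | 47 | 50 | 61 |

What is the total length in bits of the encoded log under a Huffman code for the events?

Greedily combine the two least-frequent nodes:
b(47) + c(50) → 97
d(61) + 97 → 158
a(107) + 158 → 265
Total encoded bits = sum of merged weights = 97 + 158 + 265 = 520.

520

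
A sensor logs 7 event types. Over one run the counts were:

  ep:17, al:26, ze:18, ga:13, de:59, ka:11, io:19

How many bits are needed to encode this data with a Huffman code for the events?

428

Greedily combine the two least-frequent nodes:
merge ka(11) and ga(13): 24
merge ep(17) and ze(18): 35
merge io(19) and 24: 43
merge al(26) and 35: 61
merge 43 and de(59): 102
merge 61 and 102: 163
The encoded length is the sum of every internal node's weight: 24 + 35 + 43 + 61 + 102 + 163 = 428 bits.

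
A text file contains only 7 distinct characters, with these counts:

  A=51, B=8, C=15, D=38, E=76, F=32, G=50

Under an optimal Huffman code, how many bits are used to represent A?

2

Huffman merges, smallest pair first:
merge B(8) and C(15): 23
merge 23 and F(32): 55
merge D(38) and G(50): 88
merge A(51) and 55: 106
merge E(76) and 88: 164
merge 106 and 164: 270
The subtree containing A is merged 2 times, so code length = 2.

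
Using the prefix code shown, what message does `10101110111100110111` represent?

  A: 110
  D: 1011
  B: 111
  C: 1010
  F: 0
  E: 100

CBFBEAB

Read left to right; each codeword is recognised as soon as it completes (prefix code):
  1010→C | 111→B | 0→F | 111→B | 100→E | 110→A | 111→B
Decoded message: CBFBEAB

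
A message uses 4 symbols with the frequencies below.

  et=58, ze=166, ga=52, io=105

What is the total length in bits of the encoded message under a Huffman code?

706

Merge the two smallest weights repeatedly:
merge ga(52) and et(58): 110
merge io(105) and 110: 215
merge ze(166) and 215: 381
Each symbol's bit-cost is frequency × depth; summing gives 706 bits (equivalently 110 + 215 + 381).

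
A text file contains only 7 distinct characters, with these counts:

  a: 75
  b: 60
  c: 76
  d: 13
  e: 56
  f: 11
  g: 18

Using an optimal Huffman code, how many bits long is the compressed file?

Greedily combine the two least-frequent nodes:
f(11) + d(13) → 24
g(18) + 24 → 42
42 + e(56) → 98
b(60) + a(75) → 135
c(76) + 98 → 174
135 + 174 → 309
The encoded length is the sum of every internal node's weight: 24 + 42 + 98 + 135 + 174 + 309 = 782 bits.

782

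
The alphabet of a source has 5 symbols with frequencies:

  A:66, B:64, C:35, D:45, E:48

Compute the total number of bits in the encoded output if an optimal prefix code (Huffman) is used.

596

Merge the two smallest weights repeatedly:
combine C(35), D(45) → 80
combine E(48), B(64) → 112
combine A(66), 80 → 146
combine 112, 146 → 258
Total encoded bits = sum of merged weights = 80 + 112 + 146 + 258 = 596.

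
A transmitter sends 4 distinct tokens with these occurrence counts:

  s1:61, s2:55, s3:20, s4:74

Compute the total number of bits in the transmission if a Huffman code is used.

420

Merge the two smallest weights repeatedly:
combine s3(20), s2(55) → 75
combine s1(61), s4(74) → 135
combine 75, 135 → 210
Each symbol's bit-cost is frequency × depth; summing gives 420 bits (equivalently 75 + 135 + 210).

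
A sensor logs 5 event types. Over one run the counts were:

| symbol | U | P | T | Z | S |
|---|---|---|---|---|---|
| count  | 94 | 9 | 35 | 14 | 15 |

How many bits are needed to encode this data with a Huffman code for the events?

301

Greedily combine the two least-frequent nodes:
merge P(9) and Z(14): 23
merge S(15) and 23: 38
merge T(35) and 38: 73
merge 73 and U(94): 167
Total encoded bits = sum of merged weights = 23 + 38 + 73 + 167 = 301.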